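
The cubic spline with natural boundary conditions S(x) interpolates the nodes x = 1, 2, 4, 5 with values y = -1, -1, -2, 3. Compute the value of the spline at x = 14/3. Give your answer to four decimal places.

Write M_i for S''(x_i). With h_i = 1, 2, 1 and divided differences Δ_i = 0, -1/2, 5, the continuity of S' gives the tridiagonal system
  1·M_0 + 6·M_1 + 2·M_2 = 6(Δ_1 - Δ_0) = -3
  2·M_1 + 6·M_2 + 1·M_3 = 6(Δ_2 - Δ_1) = 33
Natural end conditions: M_0 = M_3 = 0.
Solving: M_0 = 0, M_1 = -21/8, M_2 = 51/8, M_3 = 0.
On [4, 5], S(x) = -2 + 23/8·(x - 4) + 51/16·(x - 4)² - 17/16·(x - 4)³.
With (x - 4) = 2/3: S(14/3) = 55/54.

1.0185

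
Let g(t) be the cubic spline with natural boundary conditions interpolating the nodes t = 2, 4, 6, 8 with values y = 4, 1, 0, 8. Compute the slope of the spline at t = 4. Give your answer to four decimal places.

Write M_i for g''(x_i). With h_i = 2, 2, 2 and divided differences Δ_i = -3/2, -1/2, 4, the continuity of g' gives the tridiagonal system
  2·M_0 + 8·M_1 + 2·M_2 = 6(Δ_1 - Δ_0) = 6
  2·M_1 + 8·M_2 + 2·M_3 = 6(Δ_2 - Δ_1) = 27
Natural end conditions: M_0 = M_3 = 0.
Forward elimination and back-substitution give M_0 = 0, M_1 = -1/10, M_2 = 17/5, M_3 = 0.
On [4, 6], g'(t) = b_1 + 2c_1·(t - 4) + 3d_1·(t - 4)² with b_1 = Δ_1 - h_1(2M_1 + M_2)/6 = -47/30, c_1 = M_1/2 = -1/20, d_1 = (M_2 - M_1)/(6h_1) = 7/24. So g'(4) = -47/30.

-1.5667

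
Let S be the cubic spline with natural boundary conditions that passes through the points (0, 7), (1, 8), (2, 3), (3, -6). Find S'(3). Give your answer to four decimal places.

-9.6667

Put M_i = S'' at the i-th knot. Here h = (1, 1, 1) and Δ = (1, -5, -9), so the interior equations h_(i-1)·M_(i-1) + 2(h_(i-1)+h_i)·M_i + h_i·M_(i+1) = 6(Δ_i − Δ_(i-1)) read
  1·M_0 + 4·M_1 + 1·M_2 = 6(Δ_1 - Δ_0) = -36
  1·M_1 + 4·M_2 + 1·M_3 = 6(Δ_2 - Δ_1) = -24
Natural end conditions: M_0 = M_3 = 0.
Solving the tridiagonal system: M_0 = 0, M_1 = -8, M_2 = -4, M_3 = 0.
On [2, 3], S'(x) = b_2 + 2c_2·(x - 2) + 3d_2·(x - 2)² with b_2 = Δ_2 - h_2(2M_2 + M_3)/6 = -23/3, c_2 = M_2/2 = -2, d_2 = (M_3 - M_2)/(6h_2) = 2/3. So S'(3) = -29/3.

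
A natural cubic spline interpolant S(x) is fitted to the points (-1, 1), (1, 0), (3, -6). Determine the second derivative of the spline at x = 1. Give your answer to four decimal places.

Let σ_i = S''(x_i). Step sizes h_i = 2, 2; slopes of the chords Δ_i = (y_(i+1) - y_i)/h_i = -1/2, -3.
  2·σ_0 + 8·σ_1 + 2·σ_2 = 6(Δ_1 - Δ_0) = -15
Natural end conditions: σ_0 = σ_2 = 0.
Solving: σ_0 = 0, σ_1 = -15/8, σ_2 = 0.

-1.8750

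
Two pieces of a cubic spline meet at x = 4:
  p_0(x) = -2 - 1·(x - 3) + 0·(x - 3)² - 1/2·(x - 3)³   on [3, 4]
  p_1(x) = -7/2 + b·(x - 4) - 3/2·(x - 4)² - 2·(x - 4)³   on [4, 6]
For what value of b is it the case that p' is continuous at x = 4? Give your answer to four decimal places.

-2.5000

p_0'(x) = -1 + 0·(x - 3) - 3/2·(x - 3)², so p_0'(4) = -5/2. On the right, p_1'(4) = b, so b = -5/2.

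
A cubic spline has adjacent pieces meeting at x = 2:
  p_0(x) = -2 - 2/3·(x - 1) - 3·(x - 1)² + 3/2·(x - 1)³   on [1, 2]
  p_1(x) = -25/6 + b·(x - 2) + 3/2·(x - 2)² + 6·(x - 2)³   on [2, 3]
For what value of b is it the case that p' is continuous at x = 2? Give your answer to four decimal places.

p_0'(x) = -2/3 - 6·(x - 1) + 9/2·(x - 1)², so p_0'(2) = -13/6. On the right, p_1'(2) = b, so b = -13/6.

-2.1667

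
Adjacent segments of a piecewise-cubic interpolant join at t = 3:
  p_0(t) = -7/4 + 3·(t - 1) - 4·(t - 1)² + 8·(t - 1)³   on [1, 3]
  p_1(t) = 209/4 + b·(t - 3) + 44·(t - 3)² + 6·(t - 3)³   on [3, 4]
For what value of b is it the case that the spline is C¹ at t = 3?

83

p_0'(t) = 3 - 8·(t - 1) + 24·(t - 1)², so p_0'(3) = 83. On the right, p_1'(3) = b, so b = 83.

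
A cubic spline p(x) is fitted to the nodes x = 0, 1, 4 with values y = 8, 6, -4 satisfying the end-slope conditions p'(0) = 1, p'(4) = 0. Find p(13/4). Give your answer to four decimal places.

-2.9824

Put M_i = p'' at the i-th knot. Here h = (1, 3) and Δ = (-2, -10/3), so the interior equations h_(i-1)·M_(i-1) + 2(h_(i-1)+h_i)·M_i + h_i·M_(i+1) = 6(Δ_i − Δ_(i-1)) read
  1·M_0 + 8·M_1 + 3·M_2 = 6(Δ_1 - Δ_0) = -8
Clamped end conditions give two more equations: 2h_0·M_0 + h_0·M_1 = 6(Δ_0 - p'(0)) = -18 and h_1·M_1 + 2h_1·M_2 = 6(p'(4) - Δ_1) = 20.
Solving the tridiagonal system: M_0 = -33/4, M_1 = -3/2, M_2 = 49/12.
On [1, 4], p(x) = 6 - 31/8·(x - 1) - 3/4·(x - 1)² + 67/216·(x - 1)³.
With (x - 1) = 9/4: p(13/4) = -1527/512.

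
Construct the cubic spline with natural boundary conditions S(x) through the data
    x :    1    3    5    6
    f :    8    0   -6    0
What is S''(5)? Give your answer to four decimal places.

Write M_i for S''(x_i). With h_i = 2, 2, 1 and divided differences Δ_i = -4, -3, 6, the continuity of S' gives the tridiagonal system
  2·M_0 + 8·M_1 + 2·M_2 = 6(Δ_1 - Δ_0) = 6
  2·M_1 + 6·M_2 + 1·M_3 = 6(Δ_2 - Δ_1) = 54
Natural end conditions: M_0 = M_3 = 0.
Forward elimination and back-substitution give M_0 = 0, M_1 = -18/11, M_2 = 105/11, M_3 = 0.

9.5455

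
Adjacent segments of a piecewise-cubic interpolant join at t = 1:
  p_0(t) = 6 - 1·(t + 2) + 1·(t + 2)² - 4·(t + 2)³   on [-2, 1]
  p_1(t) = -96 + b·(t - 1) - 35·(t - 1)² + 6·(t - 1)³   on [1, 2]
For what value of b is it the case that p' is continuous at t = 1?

p_0'(t) = -1 + 2·(t + 2) - 12·(t + 2)², so p_0'(1) = -103. On the right, p_1'(1) = b, so b = -103.

-103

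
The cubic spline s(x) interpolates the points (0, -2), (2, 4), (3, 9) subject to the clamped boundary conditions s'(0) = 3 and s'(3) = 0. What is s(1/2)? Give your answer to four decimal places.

-0.7813

Put M_i = s'' at the i-th knot. Here h = (2, 1) and Δ = (3, 5), so the interior equations h_(i-1)·M_(i-1) + 2(h_(i-1)+h_i)·M_i + h_i·M_(i+1) = 6(Δ_i − Δ_(i-1)) read
  2·M_0 + 6·M_1 + 1·M_2 = 6(Δ_1 - Δ_0) = 12
Clamped end conditions give two more equations: 2h_0·M_0 + h_0·M_1 = 6(Δ_0 - s'(0)) = 0 and h_1·M_1 + 2h_1·M_2 = 6(s'(3) - Δ_1) = -30.
Solving the tridiagonal system: M_0 = -3, M_1 = 6, M_2 = -18.
On [0, 2], s(x) = -2 + 3·x - 3/2·x² + 3/4·x³.
With x = 1/2: s(1/2) = -25/32.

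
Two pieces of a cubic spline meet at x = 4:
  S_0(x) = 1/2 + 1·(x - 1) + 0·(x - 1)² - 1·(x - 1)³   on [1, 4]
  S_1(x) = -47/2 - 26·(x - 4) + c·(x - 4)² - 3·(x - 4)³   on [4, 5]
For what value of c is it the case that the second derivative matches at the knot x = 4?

-9

S_0''(x) = 0 - 6·(x - 1), so S_0''(4) = -18. On the right, S_1''(4) = 2c, so c = -9.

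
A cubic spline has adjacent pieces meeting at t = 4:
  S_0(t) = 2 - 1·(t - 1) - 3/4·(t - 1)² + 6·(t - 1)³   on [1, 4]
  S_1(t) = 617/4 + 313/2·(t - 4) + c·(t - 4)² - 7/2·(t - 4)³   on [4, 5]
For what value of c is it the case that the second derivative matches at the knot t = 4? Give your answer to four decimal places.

S_0''(t) = -3/2 + 36·(t - 1), so S_0''(4) = 213/2. On the right, S_1''(4) = 2c, so c = 213/4.

53.2500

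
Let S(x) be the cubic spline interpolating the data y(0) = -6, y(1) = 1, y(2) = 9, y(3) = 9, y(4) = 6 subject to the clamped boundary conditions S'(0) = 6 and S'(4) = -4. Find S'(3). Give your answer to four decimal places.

Let m_i = S''(x_i). Step sizes h_i = 1, 1, 1, 1; slopes of the chords Δ_i = (y_(i+1) - y_i)/h_i = 7, 8, 0, -3.
  1·m_0 + 4·m_1 + 1·m_2 = 6(Δ_1 - Δ_0) = 6
  1·m_1 + 4·m_2 + 1·m_3 = 6(Δ_2 - Δ_1) = -48
  1·m_2 + 4·m_3 + 1·m_4 = 6(Δ_3 - Δ_2) = -18
Clamped end conditions give two more equations: 2h_0·m_0 + h_0·m_1 = 6(Δ_0 - S'(0)) = 6 and h_3·m_3 + 2h_3·m_4 = 6(S'(4) - Δ_3) = -6.
Solving the tridiagonal system: m_0 = 5/7, m_1 = 32/7, m_2 = -13, m_3 = -4/7, m_4 = -19/7.
On [3, 4], S'(x) = b_3 + 2c_3·(x - 3) + 3d_3·(x - 3)² with b_3 = Δ_3 - h_3(2m_3 + m_4)/6 = -33/14, c_3 = m_3/2 = -2/7, d_3 = (m_4 - m_3)/(6h_3) = -5/14. So S'(3) = -33/14.

-2.3571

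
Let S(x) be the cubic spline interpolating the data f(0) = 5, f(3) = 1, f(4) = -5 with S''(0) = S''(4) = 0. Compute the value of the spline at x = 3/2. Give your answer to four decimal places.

4.9688

Write M_i for S''(x_i). With h_i = 3, 1 and divided differences Δ_i = -4/3, -6, the continuity of S' gives the tridiagonal system
  3·M_0 + 8·M_1 + 1·M_2 = 6(Δ_1 - Δ_0) = -28
Natural end conditions: M_0 = M_2 = 0.
Forward elimination and back-substitution give M_0 = 0, M_1 = -7/2, M_2 = 0.
On [0, 3], S(x) = 5 + 5/12·x + 0·x² - 7/36·x³.
With x = 3/2: S(3/2) = 159/32.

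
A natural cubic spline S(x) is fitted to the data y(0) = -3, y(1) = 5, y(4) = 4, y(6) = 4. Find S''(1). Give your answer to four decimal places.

-7.1268

Let M_i = S''(x_i). Step sizes h_i = 1, 3, 2; slopes of the chords Δ_i = (y_(i+1) - y_i)/h_i = 8, -1/3, 0.
  1·M_0 + 8·M_1 + 3·M_2 = 6(Δ_1 - Δ_0) = -50
  3·M_1 + 10·M_2 + 2·M_3 = 6(Δ_2 - Δ_1) = 2
Natural end conditions: M_0 = M_3 = 0.
Hence M_0 = 0, M_1 = -506/71, M_2 = 166/71, M_3 = 0.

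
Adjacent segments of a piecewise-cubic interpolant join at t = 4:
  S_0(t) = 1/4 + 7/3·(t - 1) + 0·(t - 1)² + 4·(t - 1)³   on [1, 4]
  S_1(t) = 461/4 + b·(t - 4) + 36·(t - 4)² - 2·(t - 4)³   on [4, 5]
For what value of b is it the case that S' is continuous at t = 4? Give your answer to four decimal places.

110.3333

S_0'(t) = 7/3 + 0·(t - 1) + 12·(t - 1)², so S_0'(4) = 331/3. On the right, S_1'(4) = b, so b = 331/3.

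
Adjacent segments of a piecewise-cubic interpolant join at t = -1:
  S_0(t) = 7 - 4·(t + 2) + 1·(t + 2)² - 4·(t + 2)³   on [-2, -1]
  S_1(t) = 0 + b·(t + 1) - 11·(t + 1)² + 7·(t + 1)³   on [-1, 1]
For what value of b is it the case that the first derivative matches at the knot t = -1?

-14

S_0'(t) = -4 + 2·(t + 2) - 12·(t + 2)², so S_0'(-1) = -14. On the right, S_1'(-1) = b, so b = -14.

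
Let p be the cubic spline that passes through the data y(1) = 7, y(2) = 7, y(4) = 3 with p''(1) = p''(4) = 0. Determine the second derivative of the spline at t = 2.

-2

Let m_i = p''(x_i). Step sizes h_i = 1, 2; slopes of the chords Δ_i = (y_(i+1) - y_i)/h_i = 0, -2.
  1·m_0 + 6·m_1 + 2·m_2 = 6(Δ_1 - Δ_0) = -12
Natural end conditions: m_0 = m_2 = 0.
Hence m_0 = 0, m_1 = -2, m_2 = 0.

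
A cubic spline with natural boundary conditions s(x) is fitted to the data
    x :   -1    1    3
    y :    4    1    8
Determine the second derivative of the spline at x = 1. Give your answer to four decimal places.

Put M_i = s'' at the i-th knot. Here h = (2, 2) and Δ = (-3/2, 7/2), so the interior equations h_(i-1)·M_(i-1) + 2(h_(i-1)+h_i)·M_i + h_i·M_(i+1) = 6(Δ_i − Δ_(i-1)) read
  2·M_0 + 8·M_1 + 2·M_2 = 6(Δ_1 - Δ_0) = 30
Natural end conditions: M_0 = M_2 = 0.
Forward elimination and back-substitution give M_0 = 0, M_1 = 15/4, M_2 = 0.

3.7500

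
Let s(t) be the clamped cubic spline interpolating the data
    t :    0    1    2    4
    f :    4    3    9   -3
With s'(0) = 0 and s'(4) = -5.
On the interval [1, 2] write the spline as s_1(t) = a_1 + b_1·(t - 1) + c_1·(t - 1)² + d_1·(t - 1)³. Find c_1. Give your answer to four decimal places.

9.0909

With σ_i denoting the second derivative at x_i, h_i = 1, 1, 2, and Δ_i = (y_(i+1) − y_i)/h_i = -1, 6, -6:
  1·σ_0 + 4·σ_1 + 1·σ_2 = 6(Δ_1 - Δ_0) = 42
  1·σ_1 + 6·σ_2 + 2·σ_3 = 6(Δ_2 - Δ_1) = -72
Clamped end conditions give two more equations: 2h_0·σ_0 + h_0·σ_1 = 6(Δ_0 - s'(0)) = -6 and h_2·σ_2 + 2h_2·σ_3 = 6(s'(4) - Δ_2) = 6.
Hence σ_0 = -133/11, σ_1 = 200/11, σ_2 = -205/11, σ_3 = 119/11.
On [1, 2], with s_1(t) = a_1 + b_1·(t - 1) + c_1·(t - 1)² + d_1·(t - 1)³: c_1 = σ_1/2 = 100/11, d_1 = (σ_2 - σ_1)/(6h_1) = -135/22, b_1 = Δ_1 - h_1(2σ_1 + σ_2)/6 = 67/22.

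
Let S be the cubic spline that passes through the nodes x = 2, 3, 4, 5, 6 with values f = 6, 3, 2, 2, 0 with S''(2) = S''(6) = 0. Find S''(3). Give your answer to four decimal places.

Write M_i for S''(x_i). With h_i = 1, 1, 1, 1 and divided differences Δ_i = -3, -1, 0, -2, the continuity of S' gives the tridiagonal system
  1·M_0 + 4·M_1 + 1·M_2 = 6(Δ_1 - Δ_0) = 12
  1·M_1 + 4·M_2 + 1·M_3 = 6(Δ_2 - Δ_1) = 6
  1·M_2 + 4·M_3 + 1·M_4 = 6(Δ_3 - Δ_2) = -12
Natural end conditions: M_0 = M_4 = 0.
Forward elimination and back-substitution give M_0 = 0, M_1 = 18/7, M_2 = 12/7, M_3 = -24/7, M_4 = 0.

2.5714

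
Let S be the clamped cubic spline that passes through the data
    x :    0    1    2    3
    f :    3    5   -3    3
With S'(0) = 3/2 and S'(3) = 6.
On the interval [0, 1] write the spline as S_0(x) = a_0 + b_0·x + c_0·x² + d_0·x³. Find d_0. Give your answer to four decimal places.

Let σ_i = S''(x_i). Step sizes h_i = 1, 1, 1; slopes of the chords Δ_i = (y_(i+1) - y_i)/h_i = 2, -8, 6.
  1·σ_0 + 4·σ_1 + 1·σ_2 = 6(Δ_1 - Δ_0) = -60
  1·σ_1 + 4·σ_2 + 1·σ_3 = 6(Δ_2 - Δ_1) = 84
Clamped end conditions give two more equations: 2h_0·σ_0 + h_0·σ_1 = 6(Δ_0 - S'(0)) = 3 and h_2·σ_2 + 2h_2·σ_3 = 6(S'(3) - Δ_2) = 0.
Hence σ_0 = 74/5, σ_1 = -133/5, σ_2 = 158/5, σ_3 = -79/5.
On [0, 1], with S_0(x) = a_0 + b_0·x + c_0·x² + d_0·x³: c_0 = σ_0/2 = 37/5, d_0 = (σ_1 - σ_0)/(6h_0) = -69/10, b_0 = Δ_0 - h_0(2σ_0 + σ_1)/6 = 3/2.

-6.9000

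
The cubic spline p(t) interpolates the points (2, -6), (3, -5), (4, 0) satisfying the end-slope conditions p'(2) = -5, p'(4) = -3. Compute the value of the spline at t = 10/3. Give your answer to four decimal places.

-2.5185

Put M_i = p'' at the i-th knot. Here h = (1, 1) and Δ = (1, 5), so the interior equations h_(i-1)·M_(i-1) + 2(h_(i-1)+h_i)·M_i + h_i·M_(i+1) = 6(Δ_i − Δ_(i-1)) read
  1·M_0 + 4·M_1 + 1·M_2 = 6(Δ_1 - Δ_0) = 24
Clamped end conditions give two more equations: 2h_0·M_0 + h_0·M_1 = 6(Δ_0 - p'(2)) = 36 and h_1·M_1 + 2h_1·M_2 = 6(p'(4) - Δ_1) = -48.
Forward elimination and back-substitution give M_0 = 13, M_1 = 10, M_2 = -29.
On [3, 4], p(t) = -5 + 13/2·(t - 3) + 5·(t - 3)² - 13/2·(t - 3)³.
With (t - 3) = 1/3: p(10/3) = -68/27.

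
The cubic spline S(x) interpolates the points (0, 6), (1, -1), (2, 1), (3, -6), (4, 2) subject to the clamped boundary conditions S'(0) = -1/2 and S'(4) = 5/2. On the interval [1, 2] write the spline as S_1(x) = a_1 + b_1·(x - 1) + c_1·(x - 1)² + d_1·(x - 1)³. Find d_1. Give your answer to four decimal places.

-10.0893

Put m_i = S'' at the i-th knot. Here h = (1, 1, 1, 1) and Δ = (-7, 2, -7, 8), so the interior equations h_(i-1)·m_(i-1) + 2(h_(i-1)+h_i)·m_i + h_i·m_(i+1) = 6(Δ_i − Δ_(i-1)) read
  1·m_0 + 4·m_1 + 1·m_2 = 6(Δ_1 - Δ_0) = 54
  1·m_1 + 4·m_2 + 1·m_3 = 6(Δ_2 - Δ_1) = -54
  1·m_2 + 4·m_3 + 1·m_4 = 6(Δ_3 - Δ_2) = 90
Clamped end conditions give two more equations: 2h_0·m_0 + h_0·m_1 = 6(Δ_0 - S'(0)) = -39 and h_3·m_3 + 2h_3·m_4 = 6(S'(4) - Δ_3) = -33.
Forward elimination and back-substitution give m_0 = -963/28, m_1 = 417/14, m_2 = -123/4, m_3 = 549/14, m_4 = -1011/28.
On [1, 2], with S_1(x) = a_1 + b_1·(x - 1) + c_1·(x - 1)² + d_1·(x - 1)³: c_1 = m_1/2 = 417/28, d_1 = (m_2 - m_1)/(6h_1) = -565/56, b_1 = Δ_1 - h_1(2m_1 + m_2)/6 = -157/56.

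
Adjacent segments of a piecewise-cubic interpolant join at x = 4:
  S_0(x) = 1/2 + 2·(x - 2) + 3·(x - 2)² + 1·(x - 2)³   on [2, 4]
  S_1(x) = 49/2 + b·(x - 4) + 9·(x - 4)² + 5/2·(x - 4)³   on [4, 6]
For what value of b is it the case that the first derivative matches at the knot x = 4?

26

S_0'(x) = 2 + 6·(x - 2) + 3·(x - 2)², so S_0'(4) = 26. On the right, S_1'(4) = b, so b = 26.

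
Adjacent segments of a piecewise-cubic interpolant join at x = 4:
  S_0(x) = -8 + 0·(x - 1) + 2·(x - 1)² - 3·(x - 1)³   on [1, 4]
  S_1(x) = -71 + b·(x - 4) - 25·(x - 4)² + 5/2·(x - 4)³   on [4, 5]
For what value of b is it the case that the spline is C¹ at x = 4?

-69

S_0'(x) = 0 + 4·(x - 1) - 9·(x - 1)², so S_0'(4) = -69. On the right, S_1'(4) = b, so b = -69.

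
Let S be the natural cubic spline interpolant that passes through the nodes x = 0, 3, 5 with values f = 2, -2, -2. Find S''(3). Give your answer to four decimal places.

With σ_i denoting the second derivative at x_i, h_i = 3, 2, and Δ_i = (y_(i+1) − y_i)/h_i = -4/3, 0:
  3·σ_0 + 10·σ_1 + 2·σ_2 = 6(Δ_1 - Δ_0) = 8
Natural end conditions: σ_0 = σ_2 = 0.
Hence σ_0 = 0, σ_1 = 4/5, σ_2 = 0.

0.8000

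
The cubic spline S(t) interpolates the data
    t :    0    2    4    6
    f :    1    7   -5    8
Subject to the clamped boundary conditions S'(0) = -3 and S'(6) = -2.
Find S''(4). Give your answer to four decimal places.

18.8333

Write σ_i for S''(x_i). With h_i = 2, 2, 2 and divided differences Δ_i = 3, -6, 13/2, the continuity of S' gives the tridiagonal system
  2·σ_0 + 8·σ_1 + 2·σ_2 = 6(Δ_1 - Δ_0) = -54
  2·σ_1 + 8·σ_2 + 2·σ_3 = 6(Δ_2 - Δ_1) = 75
Clamped end conditions give two more equations: 2h_0·σ_0 + h_0·σ_1 = 6(Δ_0 - S'(0)) = 36 and h_2·σ_2 + 2h_2·σ_3 = 6(S'(6) - Δ_2) = -51.
Solving: σ_0 = 101/6, σ_1 = -47/3, σ_2 = 113/6, σ_3 = -133/6.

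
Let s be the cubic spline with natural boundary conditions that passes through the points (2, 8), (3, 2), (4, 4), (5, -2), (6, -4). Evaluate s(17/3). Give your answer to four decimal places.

-3.8624

With m_i denoting the second derivative at x_i, h_i = 1, 1, 1, 1, and Δ_i = (y_(i+1) − y_i)/h_i = -6, 2, -6, -2:
  1·m_0 + 4·m_1 + 1·m_2 = 6(Δ_1 - Δ_0) = 48
  1·m_1 + 4·m_2 + 1·m_3 = 6(Δ_2 - Δ_1) = -48
  1·m_2 + 4·m_3 + 1·m_4 = 6(Δ_3 - Δ_2) = 24
Natural end conditions: m_0 = m_4 = 0.
Solving the tridiagonal system: m_0 = 0, m_1 = 117/7, m_2 = -132/7, m_3 = 75/7, m_4 = 0.
On [5, 6], s(x) = -2 - 39/7·(x - 5) + 75/14·(x - 5)² - 25/14·(x - 5)³.
With (x - 5) = 2/3: s(17/3) = -730/189.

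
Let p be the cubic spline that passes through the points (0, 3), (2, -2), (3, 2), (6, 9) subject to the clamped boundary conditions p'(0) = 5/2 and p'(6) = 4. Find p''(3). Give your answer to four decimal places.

Put m_i = p'' at the i-th knot. Here h = (2, 1, 3) and Δ = (-5/2, 4, 7/3), so the interior equations h_(i-1)·m_(i-1) + 2(h_(i-1)+h_i)·m_i + h_i·m_(i+1) = 6(Δ_i − Δ_(i-1)) read
  2·m_0 + 6·m_1 + 1·m_2 = 6(Δ_1 - Δ_0) = 39
  1·m_1 + 8·m_2 + 3·m_3 = 6(Δ_2 - Δ_1) = -10
Clamped end conditions give two more equations: 2h_0·m_0 + h_0·m_1 = 6(Δ_0 - p'(0)) = -30 and h_2·m_2 + 2h_2·m_3 = 6(p'(6) - Δ_2) = 10.
Hence m_0 = -559/42, m_1 = 244/21, m_2 = -86/21, m_3 = 26/7.

-4.0952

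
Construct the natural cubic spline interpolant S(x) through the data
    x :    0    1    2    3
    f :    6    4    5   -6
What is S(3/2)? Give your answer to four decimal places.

5.1750

Write M_i for S''(x_i). With h_i = 1, 1, 1 and divided differences Δ_i = -2, 1, -11, the continuity of S' gives the tridiagonal system
  1·M_0 + 4·M_1 + 1·M_2 = 6(Δ_1 - Δ_0) = 18
  1·M_1 + 4·M_2 + 1·M_3 = 6(Δ_2 - Δ_1) = -72
Natural end conditions: M_0 = M_3 = 0.
Solving the tridiagonal system: M_0 = 0, M_1 = 48/5, M_2 = -102/5, M_3 = 0.
On [1, 2], S(x) = 4 + 6/5·(x - 1) + 24/5·(x - 1)² - 5·(x - 1)³.
With (x - 1) = 1/2: S(3/2) = 207/40.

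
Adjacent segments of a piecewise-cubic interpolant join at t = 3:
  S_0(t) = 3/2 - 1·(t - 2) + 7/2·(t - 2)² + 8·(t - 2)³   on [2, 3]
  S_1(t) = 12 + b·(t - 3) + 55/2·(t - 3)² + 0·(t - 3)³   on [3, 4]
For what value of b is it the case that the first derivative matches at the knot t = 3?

30

S_0'(t) = -1 + 7·(t - 2) + 24·(t - 2)², so S_0'(3) = 30. On the right, S_1'(3) = b, so b = 30.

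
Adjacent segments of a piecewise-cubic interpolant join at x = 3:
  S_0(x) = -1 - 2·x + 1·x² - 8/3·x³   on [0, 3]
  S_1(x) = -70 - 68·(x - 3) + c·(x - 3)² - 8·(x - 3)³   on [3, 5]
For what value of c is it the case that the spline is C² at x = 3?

-23

S_0''(x) = 2 - 16·x, so S_0''(3) = -46. On the right, S_1''(3) = 2c, so c = -23.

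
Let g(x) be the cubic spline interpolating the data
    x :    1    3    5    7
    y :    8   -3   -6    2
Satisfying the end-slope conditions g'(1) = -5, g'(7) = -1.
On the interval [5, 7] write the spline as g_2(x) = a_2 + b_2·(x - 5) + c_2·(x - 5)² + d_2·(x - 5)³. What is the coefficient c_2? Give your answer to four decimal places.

3.1667

Put M_i = g'' at the i-th knot. Here h = (2, 2, 2) and Δ = (-11/2, -3/2, 4), so the interior equations h_(i-1)·M_(i-1) + 2(h_(i-1)+h_i)·M_i + h_i·M_(i+1) = 6(Δ_i − Δ_(i-1)) read
  2·M_0 + 8·M_1 + 2·M_2 = 6(Δ_1 - Δ_0) = 24
  2·M_1 + 8·M_2 + 2·M_3 = 6(Δ_2 - Δ_1) = 33
Clamped end conditions give two more equations: 2h_0·M_0 + h_0·M_1 = 6(Δ_0 - g'(1)) = -3 and h_2·M_2 + 2h_2·M_3 = 6(g'(7) - Δ_2) = -30.
Solving the tridiagonal system: M_0 = -5/3, M_1 = 11/6, M_2 = 19/3, M_3 = -32/3.
On [5, 7], with g_2(x) = a_2 + b_2·(x - 5) + c_2·(x - 5)² + d_2·(x - 5)³: c_2 = M_2/2 = 19/6, d_2 = (M_3 - M_2)/(6h_2) = -17/12, b_2 = Δ_2 - h_2(2M_2 + M_3)/6 = 10/3.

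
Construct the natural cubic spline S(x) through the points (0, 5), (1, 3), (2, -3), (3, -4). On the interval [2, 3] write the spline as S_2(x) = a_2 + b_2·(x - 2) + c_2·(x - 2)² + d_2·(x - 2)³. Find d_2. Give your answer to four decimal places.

-1.6000

Put M_i = S'' at the i-th knot. Here h = (1, 1, 1) and Δ = (-2, -6, -1), so the interior equations h_(i-1)·M_(i-1) + 2(h_(i-1)+h_i)·M_i + h_i·M_(i+1) = 6(Δ_i − Δ_(i-1)) read
  1·M_0 + 4·M_1 + 1·M_2 = 6(Δ_1 - Δ_0) = -24
  1·M_1 + 4·M_2 + 1·M_3 = 6(Δ_2 - Δ_1) = 30
Natural end conditions: M_0 = M_3 = 0.
Forward elimination and back-substitution give M_0 = 0, M_1 = -42/5, M_2 = 48/5, M_3 = 0.
On [2, 3], with S_2(x) = a_2 + b_2·(x - 2) + c_2·(x - 2)² + d_2·(x - 2)³: c_2 = M_2/2 = 24/5, d_2 = (M_3 - M_2)/(6h_2) = -8/5, b_2 = Δ_2 - h_2(2M_2 + M_3)/6 = -21/5.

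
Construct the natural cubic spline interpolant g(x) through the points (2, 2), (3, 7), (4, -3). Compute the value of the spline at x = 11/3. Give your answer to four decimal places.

With M_i denoting the second derivative at x_i, h_i = 1, 1, and Δ_i = (y_(i+1) − y_i)/h_i = 5, -10:
  1·M_0 + 4·M_1 + 1·M_2 = 6(Δ_1 - Δ_0) = -90
Natural end conditions: M_0 = M_2 = 0.
Solving: M_0 = 0, M_1 = -45/2, M_2 = 0.
On [3, 4], g(x) = 7 - 5/2·(x - 3) - 45/4·(x - 3)² + 15/4·(x - 3)³.
With (x - 3) = 2/3: g(11/3) = 13/9.

1.4444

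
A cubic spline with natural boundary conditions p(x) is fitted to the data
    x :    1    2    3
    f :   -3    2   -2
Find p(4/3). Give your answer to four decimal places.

-0.6667

With σ_i denoting the second derivative at x_i, h_i = 1, 1, and Δ_i = (y_(i+1) − y_i)/h_i = 5, -4:
  1·σ_0 + 4·σ_1 + 1·σ_2 = 6(Δ_1 - Δ_0) = -54
Natural end conditions: σ_0 = σ_2 = 0.
Hence σ_0 = 0, σ_1 = -27/2, σ_2 = 0.
On [1, 2], p(x) = -3 + 29/4·(x - 1) + 0·(x - 1)² - 9/4·(x - 1)³.
With (x - 1) = 1/3: p(4/3) = -2/3.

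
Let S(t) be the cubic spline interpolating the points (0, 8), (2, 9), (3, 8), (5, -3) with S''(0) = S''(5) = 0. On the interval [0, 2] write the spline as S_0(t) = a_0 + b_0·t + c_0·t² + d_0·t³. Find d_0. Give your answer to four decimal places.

-0.0643

Let σ_i = S''(x_i). Step sizes h_i = 2, 1, 2; slopes of the chords Δ_i = (y_(i+1) - y_i)/h_i = 1/2, -1, -11/2.
  2·σ_0 + 6·σ_1 + 1·σ_2 = 6(Δ_1 - Δ_0) = -9
  1·σ_1 + 6·σ_2 + 2·σ_3 = 6(Δ_2 - Δ_1) = -27
Natural end conditions: σ_0 = σ_3 = 0.
Forward elimination and back-substitution give σ_0 = 0, σ_1 = -27/35, σ_2 = -153/35, σ_3 = 0.
On [0, 2], with S_0(t) = a_0 + b_0·t + c_0·t² + d_0·t³: c_0 = σ_0/2 = 0, d_0 = (σ_1 - σ_0)/(6h_0) = -9/140, b_0 = Δ_0 - h_0(2σ_0 + σ_1)/6 = 53/70.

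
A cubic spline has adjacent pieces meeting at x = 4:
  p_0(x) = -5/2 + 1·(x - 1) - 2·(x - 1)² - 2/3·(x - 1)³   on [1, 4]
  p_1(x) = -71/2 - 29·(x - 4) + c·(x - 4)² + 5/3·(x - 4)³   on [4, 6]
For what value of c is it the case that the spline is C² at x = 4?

p_0''(x) = -4 - 4·(x - 1), so p_0''(4) = -16. On the right, p_1''(4) = 2c, so c = -8.

-8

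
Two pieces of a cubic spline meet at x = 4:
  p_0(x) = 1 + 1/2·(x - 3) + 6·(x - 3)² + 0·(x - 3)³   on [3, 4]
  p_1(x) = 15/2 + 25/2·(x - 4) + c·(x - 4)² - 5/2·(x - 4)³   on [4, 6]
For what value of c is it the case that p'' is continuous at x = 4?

p_0''(x) = 12 + 0·(x - 3), so p_0''(4) = 12. On the right, p_1''(4) = 2c, so c = 6.

6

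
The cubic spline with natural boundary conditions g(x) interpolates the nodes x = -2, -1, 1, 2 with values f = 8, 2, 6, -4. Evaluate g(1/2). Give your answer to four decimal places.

Put M_i = g'' at the i-th knot. Here h = (1, 2, 1) and Δ = (-6, 2, -10), so the interior equations h_(i-1)·M_(i-1) + 2(h_(i-1)+h_i)·M_i + h_i·M_(i+1) = 6(Δ_i − Δ_(i-1)) read
  1·M_0 + 6·M_1 + 2·M_2 = 6(Δ_1 - Δ_0) = 48
  2·M_1 + 6·M_2 + 1·M_3 = 6(Δ_2 - Δ_1) = -72
Natural end conditions: M_0 = M_3 = 0.
Forward elimination and back-substitution give M_0 = 0, M_1 = 27/2, M_2 = -33/2, M_3 = 0.
On [-1, 1], g(x) = 2 - 3/2·(x + 1) + 27/4·(x + 1)² - 5/2·(x + 1)³.
With (x + 1) = 3/2: g(1/2) = 13/2.

6.5000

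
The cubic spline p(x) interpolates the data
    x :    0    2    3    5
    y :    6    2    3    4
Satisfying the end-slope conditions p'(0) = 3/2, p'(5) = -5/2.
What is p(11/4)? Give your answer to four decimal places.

2.5244

With σ_i denoting the second derivative at x_i, h_i = 2, 1, 2, and Δ_i = (y_(i+1) − y_i)/h_i = -2, 1, 1/2:
  2·σ_0 + 6·σ_1 + 1·σ_2 = 6(Δ_1 - Δ_0) = 18
  1·σ_1 + 6·σ_2 + 2·σ_3 = 6(Δ_2 - Δ_1) = -3
Clamped end conditions give two more equations: 2h_0·σ_0 + h_0·σ_1 = 6(Δ_0 - p'(0)) = -21 and h_2·σ_2 + 2h_2·σ_3 = 6(p'(5) - Δ_2) = -18.
Solving the tridiagonal system: σ_0 = -259/32, σ_1 = 91/16, σ_2 = 1/16, σ_3 = -145/32.
On [2, 3], p(x) = 2 - 29/32·(x - 2) + 91/32·(x - 2)² - 15/16·(x - 2)³.
With (x - 2) = 3/4: p(11/4) = 2585/1024.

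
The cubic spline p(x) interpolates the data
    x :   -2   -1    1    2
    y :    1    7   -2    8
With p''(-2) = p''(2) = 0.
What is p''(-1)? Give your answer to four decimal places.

With m_i denoting the second derivative at x_i, h_i = 1, 2, 1, and Δ_i = (y_(i+1) − y_i)/h_i = 6, -9/2, 10:
  1·m_0 + 6·m_1 + 2·m_2 = 6(Δ_1 - Δ_0) = -63
  2·m_1 + 6·m_2 + 1·m_3 = 6(Δ_2 - Δ_1) = 87
Natural end conditions: m_0 = m_3 = 0.
Solving the tridiagonal system: m_0 = 0, m_1 = -69/4, m_2 = 81/4, m_3 = 0.

-17.2500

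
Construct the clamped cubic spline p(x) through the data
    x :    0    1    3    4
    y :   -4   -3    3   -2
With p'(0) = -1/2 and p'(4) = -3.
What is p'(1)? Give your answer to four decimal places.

Write m_i for p''(x_i). With h_i = 1, 2, 1 and divided differences Δ_i = 1, 3, -5, the continuity of p' gives the tridiagonal system
  1·m_0 + 6·m_1 + 2·m_2 = 6(Δ_1 - Δ_0) = 12
  2·m_1 + 6·m_2 + 1·m_3 = 6(Δ_2 - Δ_1) = -48
Clamped end conditions give two more equations: 2h_0·m_0 + h_0·m_1 = 6(Δ_0 - p'(0)) = 9 and h_2·m_2 + 2h_2·m_3 = 6(p'(4) - Δ_2) = 12.
Hence m_0 = 58/35, m_1 = 199/35, m_2 = -416/35, m_3 = 418/35.
On [1, 3], p'(x) = b_1 + 2c_1·(x - 1) + 3d_1·(x - 1)² with b_1 = Δ_1 - h_1(2m_1 + m_2)/6 = 111/35, c_1 = m_1/2 = 199/70, d_1 = (m_2 - m_1)/(6h_1) = -41/28. So p'(1) = 111/35.

3.1714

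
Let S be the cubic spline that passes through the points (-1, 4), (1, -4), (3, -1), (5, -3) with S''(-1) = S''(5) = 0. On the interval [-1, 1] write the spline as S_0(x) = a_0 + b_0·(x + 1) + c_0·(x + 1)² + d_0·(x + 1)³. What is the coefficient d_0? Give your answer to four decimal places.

With M_i denoting the second derivative at x_i, h_i = 2, 2, 2, and Δ_i = (y_(i+1) − y_i)/h_i = -4, 3/2, -1:
  2·M_0 + 8·M_1 + 2·M_2 = 6(Δ_1 - Δ_0) = 33
  2·M_1 + 8·M_2 + 2·M_3 = 6(Δ_2 - Δ_1) = -15
Natural end conditions: M_0 = M_3 = 0.
Forward elimination and back-substitution give M_0 = 0, M_1 = 49/10, M_2 = -31/10, M_3 = 0.
On [-1, 1], with S_0(x) = a_0 + b_0·(x + 1) + c_0·(x + 1)² + d_0·(x + 1)³: c_0 = M_0/2 = 0, d_0 = (M_1 - M_0)/(6h_0) = 49/120, b_0 = Δ_0 - h_0(2M_0 + M_1)/6 = -169/30.

0.4083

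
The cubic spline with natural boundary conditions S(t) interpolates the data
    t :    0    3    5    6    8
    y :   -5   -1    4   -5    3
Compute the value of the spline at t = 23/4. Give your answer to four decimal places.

Put σ_i = S'' at the i-th knot. Here h = (3, 2, 1, 2) and Δ = (4/3, 5/2, -9, 4), so the interior equations h_(i-1)·σ_(i-1) + 2(h_(i-1)+h_i)·σ_i + h_i·σ_(i+1) = 6(Δ_i − Δ_(i-1)) read
  3·σ_0 + 10·σ_1 + 2·σ_2 = 6(Δ_1 - Δ_0) = 7
  2·σ_1 + 6·σ_2 + 1·σ_3 = 6(Δ_2 - Δ_1) = -69
  1·σ_2 + 6·σ_3 + 2·σ_4 = 6(Δ_3 - Δ_2) = 78
Natural end conditions: σ_0 = σ_4 = 0.
Hence σ_0 = 0, σ_1 = 1229/326, σ_2 = -2502/163, σ_3 = 2536/163, σ_4 = 0.
On [5, 6], S(t) = 4 - 3167/489·(t - 5) - 1251/163·(t - 5)² + 2519/489·(t - 5)³.
With (t - 5) = 3/4: S(23/4) = -31309/10432.

-3.0012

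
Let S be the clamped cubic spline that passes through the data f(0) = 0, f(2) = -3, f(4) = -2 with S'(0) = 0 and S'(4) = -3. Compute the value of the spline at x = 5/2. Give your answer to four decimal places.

-2.5625

Let σ_i = S''(x_i). Step sizes h_i = 2, 2; slopes of the chords Δ_i = (y_(i+1) - y_i)/h_i = -3/2, 1/2.
  2·σ_0 + 8·σ_1 + 2·σ_2 = 6(Δ_1 - Δ_0) = 12
Clamped end conditions give two more equations: 2h_0·σ_0 + h_0·σ_1 = 6(Δ_0 - S'(0)) = -9 and h_1·σ_1 + 2h_1·σ_2 = 6(S'(4) - Δ_1) = -21.
Solving: σ_0 = -9/2, σ_1 = 9/2, σ_2 = -15/2.
On [2, 4], S(x) = -3 + 0·(x - 2) + 9/4·(x - 2)² - 1·(x - 2)³.
With (x - 2) = 1/2: S(5/2) = -41/16.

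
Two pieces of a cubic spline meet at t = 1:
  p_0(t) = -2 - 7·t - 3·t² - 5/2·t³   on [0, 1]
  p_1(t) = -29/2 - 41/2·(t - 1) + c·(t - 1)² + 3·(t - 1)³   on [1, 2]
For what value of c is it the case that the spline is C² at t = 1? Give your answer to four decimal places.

-10.5000

p_0''(t) = -6 - 15·t, so p_0''(1) = -21. On the right, p_1''(1) = 2c, so c = -21/2.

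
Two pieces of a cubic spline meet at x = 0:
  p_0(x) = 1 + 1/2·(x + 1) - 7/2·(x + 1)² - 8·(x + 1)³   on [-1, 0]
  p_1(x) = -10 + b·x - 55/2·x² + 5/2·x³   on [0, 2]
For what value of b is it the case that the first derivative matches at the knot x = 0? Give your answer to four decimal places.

p_0'(x) = 1/2 - 7·(x + 1) - 24·(x + 1)², so p_0'(0) = -61/2. On the right, p_1'(0) = b, so b = -61/2.

-30.5000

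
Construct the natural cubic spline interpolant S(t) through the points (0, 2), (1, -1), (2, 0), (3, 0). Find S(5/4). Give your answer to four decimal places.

-0.9969

Let σ_i = S''(x_i). Step sizes h_i = 1, 1, 1; slopes of the chords Δ_i = (y_(i+1) - y_i)/h_i = -3, 1, 0.
  1·σ_0 + 4·σ_1 + 1·σ_2 = 6(Δ_1 - Δ_0) = 24
  1·σ_1 + 4·σ_2 + 1·σ_3 = 6(Δ_2 - Δ_1) = -6
Natural end conditions: σ_0 = σ_3 = 0.
Solving: σ_0 = 0, σ_1 = 34/5, σ_2 = -16/5, σ_3 = 0.
On [1, 2], S(t) = -1 - 11/15·(t - 1) + 17/5·(t - 1)² - 5/3·(t - 1)³.
With (t - 1) = 1/4: S(5/4) = -319/320.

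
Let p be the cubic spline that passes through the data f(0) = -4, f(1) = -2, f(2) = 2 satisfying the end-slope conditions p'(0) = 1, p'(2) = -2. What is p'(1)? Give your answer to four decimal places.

Write σ_i for p''(x_i). With h_i = 1, 1 and divided differences Δ_i = 2, 4, the continuity of p' gives the tridiagonal system
  1·σ_0 + 4·σ_1 + 1·σ_2 = 6(Δ_1 - Δ_0) = 12
Clamped end conditions give two more equations: 2h_0·σ_0 + h_0·σ_1 = 6(Δ_0 - p'(0)) = 6 and h_1·σ_1 + 2h_1·σ_2 = 6(p'(2) - Δ_1) = -36.
Solving: σ_0 = -3/2, σ_1 = 9, σ_2 = -45/2.
On [1, 2], p'(x) = b_1 + 2c_1·(x - 1) + 3d_1·(x - 1)² with b_1 = Δ_1 - h_1(2σ_1 + σ_2)/6 = 19/4, c_1 = σ_1/2 = 9/2, d_1 = (σ_2 - σ_1)/(6h_1) = -21/4. So p'(1) = 19/4.

4.7500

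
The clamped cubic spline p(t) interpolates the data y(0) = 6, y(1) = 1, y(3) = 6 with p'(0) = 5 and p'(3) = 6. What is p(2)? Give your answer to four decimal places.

With m_i denoting the second derivative at x_i, h_i = 1, 2, and Δ_i = (y_(i+1) − y_i)/h_i = -5, 5/2:
  1·m_0 + 6·m_1 + 2·m_2 = 6(Δ_1 - Δ_0) = 45
Clamped end conditions give two more equations: 2h_0·m_0 + h_0·m_1 = 6(Δ_0 - p'(0)) = -60 and h_1·m_1 + 2h_1·m_2 = 6(p'(3) - Δ_1) = 21.
Hence m_0 = -223/6, m_1 = 43/3, m_2 = -23/12.
On [1, 3], p(t) = 1 - 77/12·(t - 1) + 43/6·(t - 1)² - 65/48·(t - 1)³.
With (t - 1) = 1: p(2) = 19/48.

0.3958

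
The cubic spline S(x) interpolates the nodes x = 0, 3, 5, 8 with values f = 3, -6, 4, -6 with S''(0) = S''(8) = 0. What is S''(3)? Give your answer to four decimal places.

6.0417

With M_i denoting the second derivative at x_i, h_i = 3, 2, 3, and Δ_i = (y_(i+1) − y_i)/h_i = -3, 5, -10/3:
  3·M_0 + 10·M_1 + 2·M_2 = 6(Δ_1 - Δ_0) = 48
  2·M_1 + 10·M_2 + 3·M_3 = 6(Δ_2 - Δ_1) = -50
Natural end conditions: M_0 = M_3 = 0.
Hence M_0 = 0, M_1 = 145/24, M_2 = -149/24, M_3 = 0.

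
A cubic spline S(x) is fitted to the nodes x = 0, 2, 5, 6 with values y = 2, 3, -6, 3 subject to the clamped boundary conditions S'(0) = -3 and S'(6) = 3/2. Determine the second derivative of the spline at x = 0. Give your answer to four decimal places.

9.6923

With M_i denoting the second derivative at x_i, h_i = 2, 3, 1, and Δ_i = (y_(i+1) − y_i)/h_i = 1/2, -3, 9:
  2·M_0 + 10·M_1 + 3·M_2 = 6(Δ_1 - Δ_0) = -21
  3·M_1 + 8·M_2 + 1·M_3 = 6(Δ_2 - Δ_1) = 72
Clamped end conditions give two more equations: 2h_0·M_0 + h_0·M_1 = 6(Δ_0 - S'(0)) = 21 and h_2·M_2 + 2h_2·M_3 = 6(S'(6) - Δ_2) = -45.
Hence M_0 = 126/13, M_1 = -231/26, M_2 = 210/13, M_3 = -795/26.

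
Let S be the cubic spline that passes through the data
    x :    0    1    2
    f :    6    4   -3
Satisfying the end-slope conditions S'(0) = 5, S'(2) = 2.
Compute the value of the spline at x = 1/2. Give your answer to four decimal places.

Write M_i for S''(x_i). With h_i = 1, 1 and divided differences Δ_i = -2, -7, the continuity of S' gives the tridiagonal system
  1·M_0 + 4·M_1 + 1·M_2 = 6(Δ_1 - Δ_0) = -30
Clamped end conditions give two more equations: 2h_0·M_0 + h_0·M_1 = 6(Δ_0 - S'(0)) = -42 and h_1·M_1 + 2h_1·M_2 = 6(S'(2) - Δ_1) = 54.
Hence M_0 = -15, M_1 = -12, M_2 = 33.
On [0, 1], S(x) = 6 + 5·x - 15/2·x² + 1/2·x³.
With x = 1/2: S(1/2) = 107/16.

6.6875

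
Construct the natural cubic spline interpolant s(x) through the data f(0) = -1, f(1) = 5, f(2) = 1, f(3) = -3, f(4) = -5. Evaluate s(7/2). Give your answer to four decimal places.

-4.1339

Write M_i for s''(x_i). With h_i = 1, 1, 1, 1 and divided differences Δ_i = 6, -4, -4, -2, the continuity of s' gives the tridiagonal system
  1·M_0 + 4·M_1 + 1·M_2 = 6(Δ_1 - Δ_0) = -60
  1·M_1 + 4·M_2 + 1·M_3 = 6(Δ_2 - Δ_1) = 0
  1·M_2 + 4·M_3 + 1·M_4 = 6(Δ_3 - Δ_2) = 12
Natural end conditions: M_0 = M_4 = 0.
Forward elimination and back-substitution give M_0 = 0, M_1 = -111/7, M_2 = 24/7, M_3 = 15/7, M_4 = 0.
On [3, 4], s(x) = -3 - 19/7·(x - 3) + 15/14·(x - 3)² - 5/14·(x - 3)³.
With (x - 3) = 1/2: s(7/2) = -463/112.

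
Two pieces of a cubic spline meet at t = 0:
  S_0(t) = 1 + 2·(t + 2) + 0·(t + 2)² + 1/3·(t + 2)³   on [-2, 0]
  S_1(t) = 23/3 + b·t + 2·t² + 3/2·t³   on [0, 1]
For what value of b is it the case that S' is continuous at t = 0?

S_0'(t) = 2 + 0·(t + 2) + 1·(t + 2)², so S_0'(0) = 6. On the right, S_1'(0) = b, so b = 6.

6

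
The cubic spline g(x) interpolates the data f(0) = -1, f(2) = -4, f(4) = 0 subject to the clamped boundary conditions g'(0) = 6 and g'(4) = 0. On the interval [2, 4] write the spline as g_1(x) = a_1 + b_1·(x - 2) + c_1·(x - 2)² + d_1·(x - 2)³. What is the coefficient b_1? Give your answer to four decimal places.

With M_i denoting the second derivative at x_i, h_i = 2, 2, and Δ_i = (y_(i+1) − y_i)/h_i = -3/2, 2:
  2·M_0 + 8·M_1 + 2·M_2 = 6(Δ_1 - Δ_0) = 21
Clamped end conditions give two more equations: 2h_0·M_0 + h_0·M_1 = 6(Δ_0 - g'(0)) = -45 and h_1·M_1 + 2h_1·M_2 = 6(g'(4) - Δ_1) = -12.
Forward elimination and back-substitution give M_0 = -123/8, M_1 = 33/4, M_2 = -57/8.
On [2, 4], with g_1(x) = a_1 + b_1·(x - 2) + c_1·(x - 2)² + d_1·(x - 2)³: c_1 = M_1/2 = 33/8, d_1 = (M_2 - M_1)/(6h_1) = -41/32, b_1 = Δ_1 - h_1(2M_1 + M_2)/6 = -9/8.

-1.1250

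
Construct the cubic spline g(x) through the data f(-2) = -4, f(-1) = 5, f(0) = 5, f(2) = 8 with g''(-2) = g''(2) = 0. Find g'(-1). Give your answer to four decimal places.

4.1739

Write σ_i for g''(x_i). With h_i = 1, 1, 2 and divided differences Δ_i = 9, 0, 3/2, the continuity of g' gives the tridiagonal system
  1·σ_0 + 4·σ_1 + 1·σ_2 = 6(Δ_1 - Δ_0) = -54
  1·σ_1 + 6·σ_2 + 2·σ_3 = 6(Δ_2 - Δ_1) = 9
Natural end conditions: σ_0 = σ_3 = 0.
Solving the tridiagonal system: σ_0 = 0, σ_1 = -333/23, σ_2 = 90/23, σ_3 = 0.
On [-1, 0], g'(x) = b_1 + 2c_1·(x + 1) + 3d_1·(x + 1)² with b_1 = Δ_1 - h_1(2σ_1 + σ_2)/6 = 96/23, c_1 = σ_1/2 = -333/46, d_1 = (σ_2 - σ_1)/(6h_1) = 141/46. So g'(-1) = 96/23.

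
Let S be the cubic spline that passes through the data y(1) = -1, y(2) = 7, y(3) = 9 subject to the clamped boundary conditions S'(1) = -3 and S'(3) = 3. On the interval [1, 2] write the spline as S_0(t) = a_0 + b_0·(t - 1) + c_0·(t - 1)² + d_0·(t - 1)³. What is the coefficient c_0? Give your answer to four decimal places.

22.5000

Put m_i = S'' at the i-th knot. Here h = (1, 1) and Δ = (8, 2), so the interior equations h_(i-1)·m_(i-1) + 2(h_(i-1)+h_i)·m_i + h_i·m_(i+1) = 6(Δ_i − Δ_(i-1)) read
  1·m_0 + 4·m_1 + 1·m_2 = 6(Δ_1 - Δ_0) = -36
Clamped end conditions give two more equations: 2h_0·m_0 + h_0·m_1 = 6(Δ_0 - S'(1)) = 66 and h_1·m_1 + 2h_1·m_2 = 6(S'(3) - Δ_1) = 6.
Forward elimination and back-substitution give m_0 = 45, m_1 = -24, m_2 = 15.
On [1, 2], with S_0(t) = a_0 + b_0·(t - 1) + c_0·(t - 1)² + d_0·(t - 1)³: c_0 = m_0/2 = 45/2, d_0 = (m_1 - m_0)/(6h_0) = -23/2, b_0 = Δ_0 - h_0(2m_0 + m_1)/6 = -3.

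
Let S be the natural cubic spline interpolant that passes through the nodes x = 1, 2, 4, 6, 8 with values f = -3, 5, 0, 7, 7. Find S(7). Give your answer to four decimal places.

8.2256

Put m_i = S'' at the i-th knot. Here h = (1, 2, 2, 2) and Δ = (8, -5/2, 7/2, 0), so the interior equations h_(i-1)·m_(i-1) + 2(h_(i-1)+h_i)·m_i + h_i·m_(i+1) = 6(Δ_i − Δ_(i-1)) read
  1·m_0 + 6·m_1 + 2·m_2 = 6(Δ_1 - Δ_0) = -63
  2·m_1 + 8·m_2 + 2·m_3 = 6(Δ_2 - Δ_1) = 36
  2·m_2 + 8·m_3 + 2·m_4 = 6(Δ_3 - Δ_2) = -21
Natural end conditions: m_0 = m_4 = 0.
Forward elimination and back-substitution give m_0 = 0, m_1 = -555/41, m_2 = 747/82, m_3 = -201/41, m_4 = 0.
On [6, 8], S(x) = 7 + 134/41·(x - 6) - 201/82·(x - 6)² + 67/164·(x - 6)³.
With (x - 6) = 1: S(7) = 1349/164.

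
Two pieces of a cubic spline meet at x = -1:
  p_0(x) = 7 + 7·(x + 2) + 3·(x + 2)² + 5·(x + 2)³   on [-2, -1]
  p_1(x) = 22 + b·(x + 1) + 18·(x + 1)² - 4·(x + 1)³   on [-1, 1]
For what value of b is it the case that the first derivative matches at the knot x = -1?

p_0'(x) = 7 + 6·(x + 2) + 15·(x + 2)², so p_0'(-1) = 28. On the right, p_1'(-1) = b, so b = 28.

28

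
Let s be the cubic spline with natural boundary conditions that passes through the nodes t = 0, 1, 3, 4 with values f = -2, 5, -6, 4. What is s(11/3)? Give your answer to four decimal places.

-0.4259

With M_i denoting the second derivative at x_i, h_i = 1, 2, 1, and Δ_i = (y_(i+1) − y_i)/h_i = 7, -11/2, 10:
  1·M_0 + 6·M_1 + 2·M_2 = 6(Δ_1 - Δ_0) = -75
  2·M_1 + 6·M_2 + 1·M_3 = 6(Δ_2 - Δ_1) = 93
Natural end conditions: M_0 = M_3 = 0.
Solving the tridiagonal system: M_0 = 0, M_1 = -159/8, M_2 = 177/8, M_3 = 0.
On [3, 4], s(t) = -6 + 21/8·(t - 3) + 177/16·(t - 3)² - 59/16·(t - 3)³.
With (t - 3) = 2/3: s(11/3) = -23/54.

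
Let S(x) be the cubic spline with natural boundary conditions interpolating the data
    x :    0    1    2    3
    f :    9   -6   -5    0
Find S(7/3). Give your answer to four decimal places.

Put σ_i = S'' at the i-th knot. Here h = (1, 1, 1) and Δ = (-15, 1, 5), so the interior equations h_(i-1)·σ_(i-1) + 2(h_(i-1)+h_i)·σ_i + h_i·σ_(i+1) = 6(Δ_i − Δ_(i-1)) read
  1·σ_0 + 4·σ_1 + 1·σ_2 = 6(Δ_1 - Δ_0) = 96
  1·σ_1 + 4·σ_2 + 1·σ_3 = 6(Δ_2 - Δ_1) = 24
Natural end conditions: σ_0 = σ_3 = 0.
Hence σ_0 = 0, σ_1 = 24, σ_2 = 0, σ_3 = 0.
On [2, 3], S(x) = -5 + 5·(x - 2) + 0·(x - 2)² + 0·(x - 2)³.
With (x - 2) = 1/3: S(7/3) = -10/3.

-3.3333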